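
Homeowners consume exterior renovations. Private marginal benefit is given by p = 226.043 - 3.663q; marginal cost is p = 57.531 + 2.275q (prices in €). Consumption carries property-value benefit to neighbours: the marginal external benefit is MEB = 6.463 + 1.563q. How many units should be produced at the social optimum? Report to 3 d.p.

Social marginal benefit = demand + MEB = 232.506 - 2.100q.
Set SMB = MC: 232.506 - 2.100q = 57.531 + 2.275q → q* = 39.9943.

q* = 39.994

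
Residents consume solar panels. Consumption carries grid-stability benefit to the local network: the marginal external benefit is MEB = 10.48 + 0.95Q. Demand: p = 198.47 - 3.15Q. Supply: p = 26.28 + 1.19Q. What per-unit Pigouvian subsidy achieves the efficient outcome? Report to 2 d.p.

subsidy = 61.67 per unit

Social marginal benefit = demand + MEB = 208.95 - 2.20Q.
Set SMB = MC: 208.95 - 2.20Q = 26.28 + 1.19Q → Q* = 53.8850.
The Pigouvian subsidy equals MEB at Q*: 10.48 + 0.95×53.8850 = 61.6708.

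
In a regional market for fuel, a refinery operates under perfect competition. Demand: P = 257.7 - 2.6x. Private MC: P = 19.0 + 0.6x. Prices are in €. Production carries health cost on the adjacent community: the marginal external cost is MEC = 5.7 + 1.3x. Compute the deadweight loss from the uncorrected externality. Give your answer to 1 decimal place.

DWL = €1171.3

Market equilibrium (private): 19.0 + 0.6x = 257.7 - 2.6x → x_m = 74.5938.
Social marginal cost = private MC + MEC = 24.7 + 1.9x.
Set SMC = demand: 24.7 + 1.9x = 257.7 - 2.6x → x* = 51.7778.
The welfare-loss triangle has base |x_m − x*| and height MEC(x_m) (the vertical gap between SMC and demand is zero at x* and MEC at x_m).
DWL = ½ × 22.8160 × 102.6719 = 1171.2810.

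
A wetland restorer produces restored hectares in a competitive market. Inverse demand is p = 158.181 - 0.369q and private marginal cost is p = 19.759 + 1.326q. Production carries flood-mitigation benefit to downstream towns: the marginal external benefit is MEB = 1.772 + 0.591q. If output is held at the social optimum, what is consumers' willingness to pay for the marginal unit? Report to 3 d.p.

Social marginal cost = private MC − MEB = 17.987 + 0.735q.
Set SMC = demand: 17.987 + 0.735q = 158.181 - 0.369q → q* = 126.9873.
Consumer price on the demand curve at q*: 158.181 − 0.369×126.9873 = 111.3227.

P = 111.323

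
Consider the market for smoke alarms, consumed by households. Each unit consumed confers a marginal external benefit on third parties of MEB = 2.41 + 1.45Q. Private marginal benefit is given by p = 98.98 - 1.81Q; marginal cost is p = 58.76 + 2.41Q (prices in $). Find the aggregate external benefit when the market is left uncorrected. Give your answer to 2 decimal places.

$88.83

Market equilibrium (private): 58.76 + 2.41Q = 98.98 - 1.81Q → Q_m = 9.5308.
Total external benefit = ∫₀^{Q_m} (2.41 + 1.45Q) dQ = 2.41×9.5308 + ½×1.45×9.5308² = 88.8254.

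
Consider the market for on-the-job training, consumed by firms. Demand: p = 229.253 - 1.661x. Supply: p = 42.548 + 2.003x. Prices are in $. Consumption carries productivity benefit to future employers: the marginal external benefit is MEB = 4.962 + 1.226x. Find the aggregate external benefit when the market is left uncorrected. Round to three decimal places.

Market equilibrium (private): 42.548 + 2.003x = 229.253 - 1.661x → x_m = 50.9566.
Total external benefit = ∫₀^{x_m} (4.962 + 1.226x) dx = 4.962×50.9566 + ½×1.226×50.9566² = 1844.5472.

$1844.547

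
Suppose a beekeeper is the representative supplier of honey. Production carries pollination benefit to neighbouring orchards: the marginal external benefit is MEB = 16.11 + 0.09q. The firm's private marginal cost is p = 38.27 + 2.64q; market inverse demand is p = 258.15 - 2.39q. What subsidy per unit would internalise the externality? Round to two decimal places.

Social marginal cost = private MC − MEB = 22.16 + 2.55q.
Set SMC = demand: 22.16 + 2.55q = 258.15 - 2.39q → q* = 47.7713.
The Pigouvian subsidy equals MEB at q*: 16.11 + 0.09×47.7713 = 20.4094.

subsidy = 20.41 per unit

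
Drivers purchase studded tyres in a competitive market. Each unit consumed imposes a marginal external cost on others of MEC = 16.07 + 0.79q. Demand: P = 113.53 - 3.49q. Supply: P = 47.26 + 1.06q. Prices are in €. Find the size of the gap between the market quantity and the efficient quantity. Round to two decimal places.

Market equilibrium (private): 47.26 + 1.06q = 113.53 - 3.49q → q_m = 14.5648.
Social marginal benefit = demand − MEC = 97.46 - 4.28q.
Set SMB = MC: 97.46 - 4.28q = 47.26 + 1.06q → q* = 9.4007.
Gap = |14.5648 − 9.4007| = 5.1641.

5.16 units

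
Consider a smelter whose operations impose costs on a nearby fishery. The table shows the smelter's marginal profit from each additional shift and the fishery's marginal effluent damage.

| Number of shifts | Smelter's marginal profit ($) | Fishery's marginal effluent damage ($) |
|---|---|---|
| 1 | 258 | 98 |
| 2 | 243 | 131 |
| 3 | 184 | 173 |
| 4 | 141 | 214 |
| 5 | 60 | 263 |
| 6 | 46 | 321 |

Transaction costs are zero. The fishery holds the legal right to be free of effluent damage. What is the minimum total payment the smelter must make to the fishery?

$402

Efficient level: marginal profit ≥ marginal effluent damage through level 3, so k* = 3.
With the fishery holding the right, the smelter must at least compensate total damage at k*: 98 + 131 + 173 = 402.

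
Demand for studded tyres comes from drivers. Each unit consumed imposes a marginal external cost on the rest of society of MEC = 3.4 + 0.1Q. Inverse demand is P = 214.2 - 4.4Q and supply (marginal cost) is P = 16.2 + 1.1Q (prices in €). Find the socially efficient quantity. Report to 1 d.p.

Social marginal benefit = demand − MEC = 210.8 - 4.5Q.
Set SMB = MC: 210.8 - 4.5Q = 16.2 + 1.1Q → Q* = 34.7500.

Q* = 34.8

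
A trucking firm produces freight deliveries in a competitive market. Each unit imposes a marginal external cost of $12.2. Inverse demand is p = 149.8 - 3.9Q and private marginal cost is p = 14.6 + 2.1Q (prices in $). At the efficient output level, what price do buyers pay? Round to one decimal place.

Social marginal cost = private MC + MEC = 26.8 + 2.1Q.
Set SMC = demand: 26.8 + 2.1Q = 149.8 - 3.9Q → Q* = 20.5000.
Consumer price on the demand curve at Q*: 149.8 − 3.9×20.5000 = 69.8500.

P = $69.9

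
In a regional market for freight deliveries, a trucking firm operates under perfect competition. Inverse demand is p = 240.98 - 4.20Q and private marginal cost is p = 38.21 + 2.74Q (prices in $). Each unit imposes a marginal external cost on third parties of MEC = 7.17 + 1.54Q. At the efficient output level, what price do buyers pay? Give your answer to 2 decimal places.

Social marginal cost = private MC + MEC = 45.38 + 4.28Q.
Set SMC = demand: 45.38 + 4.28Q = 240.98 - 4.20Q → Q* = 23.0660.
Consumer price on the demand curve at Q*: 240.98 − 4.20×23.0660 = 144.1028.

P = $144.10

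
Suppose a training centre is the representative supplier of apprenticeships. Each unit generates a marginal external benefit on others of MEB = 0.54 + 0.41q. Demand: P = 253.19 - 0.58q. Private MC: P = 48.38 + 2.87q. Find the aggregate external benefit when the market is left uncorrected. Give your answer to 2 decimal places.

754.52

Market equilibrium (private): 48.38 + 2.87q = 253.19 - 0.58q → q_m = 59.3652.
Total external benefit = ∫₀^{q_m} (0.54 + 0.41q) dq = 0.54×59.3652 + ½×0.41×59.3652² = 754.5237.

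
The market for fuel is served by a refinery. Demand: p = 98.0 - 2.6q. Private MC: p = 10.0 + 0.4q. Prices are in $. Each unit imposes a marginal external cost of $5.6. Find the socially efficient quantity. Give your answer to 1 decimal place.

Social marginal cost = private MC + MEC = 15.6 + 0.4q.
Set SMC = demand: 15.6 + 0.4q = 98.0 - 2.6q → q* = 27.4667.

q* = 27.5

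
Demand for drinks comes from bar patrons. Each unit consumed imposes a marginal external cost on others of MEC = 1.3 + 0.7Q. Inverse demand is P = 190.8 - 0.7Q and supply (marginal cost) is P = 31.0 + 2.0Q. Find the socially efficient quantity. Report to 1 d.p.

Q* = 46.6

Social marginal benefit = demand − MEC = 189.5 - 1.4Q.
Set SMB = MC: 189.5 - 1.4Q = 31.0 + 2.0Q → Q* = 46.6176.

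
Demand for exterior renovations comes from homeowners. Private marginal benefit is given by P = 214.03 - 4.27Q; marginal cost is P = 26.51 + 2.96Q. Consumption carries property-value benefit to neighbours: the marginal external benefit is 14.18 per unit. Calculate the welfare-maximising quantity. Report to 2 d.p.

Q* = 27.90

Social marginal benefit = demand + MEB = 228.21 - 4.27Q.
Set SMB = MC: 228.21 - 4.27Q = 26.51 + 2.96Q → Q* = 27.8976.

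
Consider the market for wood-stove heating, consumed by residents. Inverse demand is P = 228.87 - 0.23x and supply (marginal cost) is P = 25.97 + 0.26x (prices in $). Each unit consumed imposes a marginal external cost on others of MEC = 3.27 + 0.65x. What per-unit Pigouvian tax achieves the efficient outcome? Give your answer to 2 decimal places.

Social marginal benefit = demand − MEC = 225.60 - 0.88x.
Set SMB = MC: 225.60 - 0.88x = 25.97 + 0.26x → x* = 175.1140.
The Pigouvian tax equals MEC at x*: 3.27 + 0.65×175.1140 = 117.0941.

tax = $117.09 per unit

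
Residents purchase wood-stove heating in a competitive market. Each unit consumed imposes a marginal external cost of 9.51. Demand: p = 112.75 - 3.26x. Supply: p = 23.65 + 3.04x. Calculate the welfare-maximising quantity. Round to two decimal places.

Social marginal benefit = demand − MEC = 103.24 - 3.26x.
Set SMB = MC: 103.24 - 3.26x = 23.65 + 3.04x → x* = 12.6333.

x* = 12.63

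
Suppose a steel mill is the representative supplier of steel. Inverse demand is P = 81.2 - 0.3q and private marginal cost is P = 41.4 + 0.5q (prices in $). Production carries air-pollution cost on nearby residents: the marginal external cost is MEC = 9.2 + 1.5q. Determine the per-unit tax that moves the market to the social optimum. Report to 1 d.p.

Social marginal cost = private MC + MEC = 50.6 + 2.0q.
Set SMC = demand: 50.6 + 2.0q = 81.2 - 0.3q → q* = 13.3043.
The Pigouvian tax equals MEC at q*: 9.2 + 1.5×13.3043 = 29.1565.

tax = $29.2 per unit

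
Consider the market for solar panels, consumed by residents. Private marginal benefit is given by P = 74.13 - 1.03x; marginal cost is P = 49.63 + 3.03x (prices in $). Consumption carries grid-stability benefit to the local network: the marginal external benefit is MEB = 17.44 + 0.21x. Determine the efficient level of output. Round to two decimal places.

x* = 10.89

Social marginal benefit = demand + MEB = 91.57 - 0.82x.
Set SMB = MC: 91.57 - 0.82x = 49.63 + 3.03x → x* = 10.8935.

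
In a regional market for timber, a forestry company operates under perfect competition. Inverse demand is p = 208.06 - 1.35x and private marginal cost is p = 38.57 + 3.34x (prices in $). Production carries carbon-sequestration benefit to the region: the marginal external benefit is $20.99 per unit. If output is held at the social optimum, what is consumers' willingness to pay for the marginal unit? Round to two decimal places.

P = $153.23

Social marginal cost = private MC − MEB = 17.58 + 3.34x.
Set SMC = demand: 17.58 + 3.34x = 208.06 - 1.35x → x* = 40.6141.
Consumer price on the demand curve at x*: 208.06 − 1.35×40.6141 = 153.2310.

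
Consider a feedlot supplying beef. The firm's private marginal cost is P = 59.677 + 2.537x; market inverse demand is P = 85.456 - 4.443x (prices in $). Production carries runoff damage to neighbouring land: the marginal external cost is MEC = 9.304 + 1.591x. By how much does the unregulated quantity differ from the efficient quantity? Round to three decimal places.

1.771 units

Market equilibrium (private): 59.677 + 2.537x = 85.456 - 4.443x → x_m = 3.6933.
Social marginal cost = private MC + MEC = 68.981 + 4.128x.
Set SMC = demand: 68.981 + 4.128x = 85.456 - 4.443x → x* = 1.9222.
Gap = |3.6933 − 1.9222| = 1.7711.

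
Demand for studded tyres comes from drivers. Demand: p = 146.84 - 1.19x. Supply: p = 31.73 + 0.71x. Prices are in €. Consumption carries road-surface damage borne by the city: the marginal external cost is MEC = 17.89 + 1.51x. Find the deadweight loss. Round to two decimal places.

Market equilibrium (private): 31.73 + 0.71x = 146.84 - 1.19x → x_m = 60.5842.
Social marginal benefit = demand − MEC = 128.95 - 2.70x.
Set SMB = MC: 128.95 - 2.70x = 31.73 + 0.71x → x* = 28.5103.
The loss is the area between SMB and MC from x* to x_m; with linear curves that's a triangle of height MEC(x_m).
DWL = ½ × 32.0739 × 109.3722 = 1753.9965.

DWL = €1754.00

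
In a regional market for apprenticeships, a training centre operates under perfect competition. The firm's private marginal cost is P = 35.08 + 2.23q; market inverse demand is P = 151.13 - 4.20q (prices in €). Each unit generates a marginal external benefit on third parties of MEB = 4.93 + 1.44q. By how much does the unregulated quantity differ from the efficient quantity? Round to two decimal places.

Market equilibrium (private): 35.08 + 2.23q = 151.13 - 4.20q → q_m = 18.0482.
Social marginal cost = private MC − MEB = 30.15 + 0.79q.
Set SMC = demand: 30.15 + 0.79q = 151.13 - 4.20q → q* = 24.2445.
Gap = |18.0482 − 24.2445| = 6.1963.

6.20 units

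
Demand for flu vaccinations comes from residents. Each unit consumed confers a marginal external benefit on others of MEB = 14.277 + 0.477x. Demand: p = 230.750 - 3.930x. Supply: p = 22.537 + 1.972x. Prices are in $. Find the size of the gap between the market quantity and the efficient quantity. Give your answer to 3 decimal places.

Market equilibrium (private): 22.537 + 1.972x = 230.750 - 3.930x → x_m = 35.2784.
Social marginal benefit = demand + MEB = 245.027 - 3.453x.
Set SMB = MC: 245.027 - 3.453x = 22.537 + 1.972x → x* = 41.0120.
Gap = |35.2784 − 41.0120| = 5.7336.

5.734 units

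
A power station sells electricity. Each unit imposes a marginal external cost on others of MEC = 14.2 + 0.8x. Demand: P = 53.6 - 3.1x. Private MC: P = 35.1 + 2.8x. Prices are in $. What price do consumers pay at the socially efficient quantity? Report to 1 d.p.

P = $51.6

Social marginal cost = private MC + MEC = 49.3 + 3.6x.
Set SMC = demand: 49.3 + 3.6x = 53.6 - 3.1x → x* = 0.6418.
Consumer price on the demand curve at x*: 53.6 − 3.1×0.6418 = 51.6104.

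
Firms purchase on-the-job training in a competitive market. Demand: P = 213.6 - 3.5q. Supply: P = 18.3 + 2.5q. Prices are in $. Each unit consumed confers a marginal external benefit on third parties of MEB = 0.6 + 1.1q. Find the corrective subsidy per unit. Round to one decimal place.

subsidy = $44.6 per unit

Social marginal benefit = demand + MEB = 214.2 - 2.4q.
Set SMB = MC: 214.2 - 2.4q = 18.3 + 2.5q → q* = 39.9796.
The Pigouvian subsidy equals MEB at q*: 0.6 + 1.1×39.9796 = 44.5776.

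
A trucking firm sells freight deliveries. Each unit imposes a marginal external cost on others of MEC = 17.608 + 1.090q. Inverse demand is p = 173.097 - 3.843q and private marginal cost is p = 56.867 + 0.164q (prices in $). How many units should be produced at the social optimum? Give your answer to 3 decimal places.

q* = 19.349

Social marginal cost = private MC + MEC = 74.475 + 1.254q.
Set SMC = demand: 74.475 + 1.254q = 173.097 - 3.843q → q* = 19.3490.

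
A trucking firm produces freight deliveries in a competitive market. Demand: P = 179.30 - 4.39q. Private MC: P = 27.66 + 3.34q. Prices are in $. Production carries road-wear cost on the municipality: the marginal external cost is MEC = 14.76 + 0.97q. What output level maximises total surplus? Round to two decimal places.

q* = 15.73

Social marginal cost = private MC + MEC = 42.42 + 4.31q.
Set SMC = demand: 42.42 + 4.31q = 179.30 - 4.39q → q* = 15.7333.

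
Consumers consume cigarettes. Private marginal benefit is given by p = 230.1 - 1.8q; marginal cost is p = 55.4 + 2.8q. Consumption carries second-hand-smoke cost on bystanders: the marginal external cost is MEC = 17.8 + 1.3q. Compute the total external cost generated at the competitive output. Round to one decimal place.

1613.5

Market equilibrium (private): 55.4 + 2.8q = 230.1 - 1.8q → q_m = 37.9783.
Total external cost = ∫₀^{q_m} (17.8 + 1.3q) dq = 17.8×37.9783 + ½×1.3×37.9783² = 1613.5421.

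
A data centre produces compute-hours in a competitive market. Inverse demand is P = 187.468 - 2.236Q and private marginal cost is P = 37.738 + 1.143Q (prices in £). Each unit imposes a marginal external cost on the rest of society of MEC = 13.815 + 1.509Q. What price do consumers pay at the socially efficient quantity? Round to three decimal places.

Social marginal cost = private MC + MEC = 51.553 + 2.652Q.
Set SMC = demand: 51.553 + 2.652Q = 187.468 - 2.236Q → Q* = 27.8059.
Consumer price on the demand curve at Q*: 187.468 − 2.236×27.8059 = 125.2940.

P = £125.294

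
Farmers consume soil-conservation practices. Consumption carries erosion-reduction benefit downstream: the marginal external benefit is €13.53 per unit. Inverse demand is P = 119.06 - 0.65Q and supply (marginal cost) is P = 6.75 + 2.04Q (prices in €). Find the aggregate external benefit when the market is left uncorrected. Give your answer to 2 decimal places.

Market equilibrium (private): 6.75 + 2.04Q = 119.06 - 0.65Q → Q_m = 41.7509.
Total external benefit = MEB × Q_m = 13.53 × 41.7509 = 564.8897.

€564.89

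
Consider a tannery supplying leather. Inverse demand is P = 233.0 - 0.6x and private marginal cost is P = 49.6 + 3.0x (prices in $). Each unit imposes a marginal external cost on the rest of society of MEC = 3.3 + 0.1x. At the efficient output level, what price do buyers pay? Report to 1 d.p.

P = $203.8

Social marginal cost = private MC + MEC = 52.9 + 3.1x.
Set SMC = demand: 52.9 + 3.1x = 233.0 - 0.6x → x* = 48.6757.
Consumer price on the demand curve at x*: 233.0 − 0.6×48.6757 = 203.7946.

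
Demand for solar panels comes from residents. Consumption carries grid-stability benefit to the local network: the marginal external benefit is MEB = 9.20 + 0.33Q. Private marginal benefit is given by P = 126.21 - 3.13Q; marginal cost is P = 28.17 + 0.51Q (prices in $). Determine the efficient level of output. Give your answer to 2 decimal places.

Social marginal benefit = demand + MEB = 135.41 - 2.80Q.
Set SMB = MC: 135.41 - 2.80Q = 28.17 + 0.51Q → Q* = 32.3988.

Q* = 32.40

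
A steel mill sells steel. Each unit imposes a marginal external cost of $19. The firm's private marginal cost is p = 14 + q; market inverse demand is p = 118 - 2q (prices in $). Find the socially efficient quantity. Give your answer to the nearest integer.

q* = 28

Social marginal cost = private MC + MEC = 33 + q.
Set SMC = demand: 33 + q = 118 - 2q → q* = 28.3333.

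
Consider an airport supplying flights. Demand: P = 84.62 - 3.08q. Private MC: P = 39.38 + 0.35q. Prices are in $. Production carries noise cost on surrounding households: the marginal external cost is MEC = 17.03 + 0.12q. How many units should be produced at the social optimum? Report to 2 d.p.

q* = 7.95

Social marginal cost = private MC + MEC = 56.41 + 0.47q.
Set SMC = demand: 56.41 + 0.47q = 84.62 - 3.08q → q* = 7.9465.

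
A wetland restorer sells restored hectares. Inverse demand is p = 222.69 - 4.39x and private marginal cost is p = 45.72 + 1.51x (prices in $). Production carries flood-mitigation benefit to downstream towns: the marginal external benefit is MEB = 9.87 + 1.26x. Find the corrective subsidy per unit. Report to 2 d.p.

subsidy = $60.61 per unit

Social marginal cost = private MC − MEB = 35.85 + 0.25x.
Set SMC = demand: 35.85 + 0.25x = 222.69 - 4.39x → x* = 40.2672.
The Pigouvian subsidy equals MEB at x*: 9.87 + 1.26×40.2672 = 60.6067.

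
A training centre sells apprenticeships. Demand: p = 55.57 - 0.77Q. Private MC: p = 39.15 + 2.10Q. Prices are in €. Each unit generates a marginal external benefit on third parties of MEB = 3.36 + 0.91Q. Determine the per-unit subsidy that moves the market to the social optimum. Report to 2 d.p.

subsidy = €12.54 per unit

Social marginal cost = private MC − MEB = 35.79 + 1.19Q.
Set SMC = demand: 35.79 + 1.19Q = 55.57 - 0.77Q → Q* = 10.0918.
The Pigouvian subsidy equals MEB at Q*: 3.36 + 0.91×10.0918 = 12.5435.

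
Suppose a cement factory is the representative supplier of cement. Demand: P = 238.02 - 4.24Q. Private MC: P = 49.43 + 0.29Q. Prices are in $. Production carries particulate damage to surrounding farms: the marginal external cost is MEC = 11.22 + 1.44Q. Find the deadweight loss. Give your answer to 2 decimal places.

DWL = $424.21

Market equilibrium (private): 49.43 + 0.29Q = 238.02 - 4.24Q → Q_m = 41.6313.
Social marginal cost = private MC + MEC = 60.65 + 1.73Q.
Set SMC = demand: 60.65 + 1.73Q = 238.02 - 4.24Q → Q* = 29.7102.
Between Q* and Q_m the wedge SMC − demand runs linearly from 0 to MEC(Q_m), so the loss is a triangle.
DWL = ½ × 11.9211 × 71.1691 = 424.2070.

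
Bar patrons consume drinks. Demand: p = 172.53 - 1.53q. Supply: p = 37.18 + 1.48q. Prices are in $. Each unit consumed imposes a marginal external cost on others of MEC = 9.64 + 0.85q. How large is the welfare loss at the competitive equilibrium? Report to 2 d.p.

Market equilibrium (private): 37.18 + 1.48q = 172.53 - 1.53q → q_m = 44.9668.
Social marginal benefit = demand − MEC = 162.89 - 2.38q.
Set SMB = MC: 162.89 - 2.38q = 37.18 + 1.48q → q* = 32.5674.
The loss is the area between SMB and MC from q* to q_m; with linear curves that's a triangle of height MEC(q_m).
DWL = ½ × 12.3994 × 47.8618 = 296.7288.

DWL = $296.73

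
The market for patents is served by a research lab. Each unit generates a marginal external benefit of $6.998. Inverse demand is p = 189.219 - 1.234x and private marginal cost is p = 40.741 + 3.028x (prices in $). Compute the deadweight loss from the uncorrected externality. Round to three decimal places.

DWL = $5.745

Market equilibrium (private): 40.741 + 3.028x = 189.219 - 1.234x → x_m = 34.8376.
Social marginal cost = private MC − MEB = 33.743 + 3.028x.
Set SMC = demand: 33.743 + 3.028x = 189.219 - 1.234x → x* = 36.4796.
The loss is the area between SMC and demand from x* to x_m; with linear curves that's a triangle of height MEB(x_m).
DWL = ½ × 1.6420 × 6.9980 = 5.7454.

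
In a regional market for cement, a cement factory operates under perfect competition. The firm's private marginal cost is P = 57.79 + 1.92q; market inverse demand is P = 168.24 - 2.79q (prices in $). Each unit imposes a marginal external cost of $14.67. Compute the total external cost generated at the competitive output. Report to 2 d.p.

Market equilibrium (private): 57.79 + 1.92q = 168.24 - 2.79q → q_m = 23.4501.
Total external cost = MEC × q_m = 14.67 × 23.4501 = 344.0130.

$344.01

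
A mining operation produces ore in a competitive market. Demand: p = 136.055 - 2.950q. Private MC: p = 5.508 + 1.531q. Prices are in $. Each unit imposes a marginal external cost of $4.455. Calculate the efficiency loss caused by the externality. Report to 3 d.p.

DWL = $2.215

Market equilibrium (private): 5.508 + 1.531q = 136.055 - 2.950q → q_m = 29.1335.
Social marginal cost = private MC + MEC = 9.963 + 1.531q.
Set SMC = demand: 9.963 + 1.531q = 136.055 - 2.950q → q* = 28.1393.
Height of the DWL triangle at q_m is SMC(q_m) − demand(q_m) = MEC(q_m) = 4.4550.
DWL = ½ × 0.9942 × 4.4550 = 2.2146.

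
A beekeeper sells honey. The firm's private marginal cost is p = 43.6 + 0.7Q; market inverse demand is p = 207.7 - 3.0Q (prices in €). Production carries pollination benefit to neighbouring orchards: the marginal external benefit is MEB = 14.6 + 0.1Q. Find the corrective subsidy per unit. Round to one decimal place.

Social marginal cost = private MC − MEB = 29.0 + 0.6Q.
Set SMC = demand: 29.0 + 0.6Q = 207.7 - 3.0Q → Q* = 49.6389.
The Pigouvian subsidy equals MEB at Q*: 14.6 + 0.1×49.6389 = 19.5639.

subsidy = €19.6 per unit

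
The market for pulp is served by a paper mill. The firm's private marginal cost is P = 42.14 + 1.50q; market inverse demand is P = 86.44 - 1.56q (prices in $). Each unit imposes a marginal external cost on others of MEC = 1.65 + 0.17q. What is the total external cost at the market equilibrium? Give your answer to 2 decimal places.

$41.70

Market equilibrium (private): 42.14 + 1.50q = 86.44 - 1.56q → q_m = 14.4771.
Total external cost = ∫₀^{q_m} (1.65 + 0.17q) dq = 1.65×14.4771 + ½×0.17×14.4771² = 41.7021.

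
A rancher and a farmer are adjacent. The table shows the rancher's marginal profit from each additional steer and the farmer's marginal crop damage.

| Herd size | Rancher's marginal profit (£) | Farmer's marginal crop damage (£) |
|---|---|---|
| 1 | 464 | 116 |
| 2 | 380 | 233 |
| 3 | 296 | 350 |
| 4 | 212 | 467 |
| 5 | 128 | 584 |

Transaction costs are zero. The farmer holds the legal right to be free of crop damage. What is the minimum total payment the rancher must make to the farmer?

Efficient level: marginal profit ≥ marginal crop damage through level 2, so k* = 2.
With the farmer holding the right, the rancher must at least compensate total damage at k*: 116 + 233 = 349.

£349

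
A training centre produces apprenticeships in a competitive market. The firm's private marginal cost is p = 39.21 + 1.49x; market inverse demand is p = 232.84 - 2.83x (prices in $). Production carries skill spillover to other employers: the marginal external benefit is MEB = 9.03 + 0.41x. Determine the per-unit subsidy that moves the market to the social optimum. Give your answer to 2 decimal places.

subsidy = $30.28 per unit

Social marginal cost = private MC − MEB = 30.18 + 1.08x.
Set SMC = demand: 30.18 + 1.08x = 232.84 - 2.83x → x* = 51.8312.
The Pigouvian subsidy equals MEB at x*: 9.03 + 0.41×51.8312 = 30.2808.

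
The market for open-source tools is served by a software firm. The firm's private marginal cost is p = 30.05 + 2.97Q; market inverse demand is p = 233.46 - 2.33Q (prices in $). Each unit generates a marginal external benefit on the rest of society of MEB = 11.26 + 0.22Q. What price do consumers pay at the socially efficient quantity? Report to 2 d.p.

Social marginal cost = private MC − MEB = 18.79 + 2.75Q.
Set SMC = demand: 18.79 + 2.75Q = 233.46 - 2.33Q → Q* = 42.2579.
Consumer price on the demand curve at Q*: 233.46 − 2.33×42.2579 = 134.9991.

P = $135.00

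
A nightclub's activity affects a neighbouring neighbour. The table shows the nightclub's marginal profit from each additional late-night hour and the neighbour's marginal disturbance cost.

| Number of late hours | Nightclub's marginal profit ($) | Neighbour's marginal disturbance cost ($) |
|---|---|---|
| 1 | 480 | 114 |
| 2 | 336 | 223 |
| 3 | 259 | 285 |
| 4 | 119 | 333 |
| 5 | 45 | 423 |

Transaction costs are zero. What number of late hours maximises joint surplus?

2

Bargaining reaches the level where marginal profit last exceeds marginal disturbance cost.
That holds through level 2 (336 ≥ 223) but not at 3 (259 < 285).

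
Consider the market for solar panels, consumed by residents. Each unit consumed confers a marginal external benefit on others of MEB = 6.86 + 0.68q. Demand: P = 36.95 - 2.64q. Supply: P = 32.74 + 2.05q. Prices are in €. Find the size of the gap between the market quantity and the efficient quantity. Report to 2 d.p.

1.86 units

Market equilibrium (private): 32.74 + 2.05q = 36.95 - 2.64q → q_m = 0.8977.
Social marginal benefit = demand + MEB = 43.81 - 1.96q.
Set SMB = MC: 43.81 - 1.96q = 32.74 + 2.05q → q* = 2.7606.
Gap = |0.8977 − 2.7606| = 1.8629.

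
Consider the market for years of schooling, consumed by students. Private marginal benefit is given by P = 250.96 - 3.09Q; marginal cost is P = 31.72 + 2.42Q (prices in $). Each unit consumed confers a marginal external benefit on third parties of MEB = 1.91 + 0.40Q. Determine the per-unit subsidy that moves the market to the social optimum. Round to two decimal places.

subsidy = $19.22 per unit

Social marginal benefit = demand + MEB = 252.87 - 2.69Q.
Set SMB = MC: 252.87 - 2.69Q = 31.72 + 2.42Q → Q* = 43.2779.
The Pigouvian subsidy equals MEB at Q*: 1.91 + 0.40×43.2779 = 19.2212.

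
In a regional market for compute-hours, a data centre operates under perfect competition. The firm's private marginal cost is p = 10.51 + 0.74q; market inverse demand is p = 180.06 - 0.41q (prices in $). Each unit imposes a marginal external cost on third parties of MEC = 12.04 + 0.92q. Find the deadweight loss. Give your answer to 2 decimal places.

DWL = $5267.97

Market equilibrium (private): 10.51 + 0.74q = 180.06 - 0.41q → q_m = 147.4348.
Social marginal cost = private MC + MEC = 22.55 + 1.66q.
Set SMC = demand: 22.55 + 1.66q = 180.06 - 0.41q → q* = 76.0918.
The loss is the area between SMC and demand from q* to q_m; with linear curves that's a triangle of height MEC(q_m).
DWL = ½ × 71.3430 × 147.6800 = 5267.9671.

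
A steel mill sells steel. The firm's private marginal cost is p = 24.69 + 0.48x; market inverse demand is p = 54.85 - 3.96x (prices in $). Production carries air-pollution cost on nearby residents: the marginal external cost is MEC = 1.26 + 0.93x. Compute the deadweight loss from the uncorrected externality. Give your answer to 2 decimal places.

DWL = $5.35

Market equilibrium (private): 24.69 + 0.48x = 54.85 - 3.96x → x_m = 6.7928.
Social marginal cost = private MC + MEC = 25.95 + 1.41x.
Set SMC = demand: 25.95 + 1.41x = 54.85 - 3.96x → x* = 5.3818.
The loss is the area between SMC and demand from x* to x_m; with linear curves that's a triangle of height MEC(x_m).
DWL = ½ × 1.4110 × 7.5773 = 5.3458.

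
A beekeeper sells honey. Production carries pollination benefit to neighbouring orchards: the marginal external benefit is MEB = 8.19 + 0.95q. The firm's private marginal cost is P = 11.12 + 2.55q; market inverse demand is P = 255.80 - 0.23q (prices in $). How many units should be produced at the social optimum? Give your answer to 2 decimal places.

q* = 138.18

Social marginal cost = private MC − MEB = 2.93 + 1.60q.
Set SMC = demand: 2.93 + 1.60q = 255.80 - 0.23q → q* = 138.1803.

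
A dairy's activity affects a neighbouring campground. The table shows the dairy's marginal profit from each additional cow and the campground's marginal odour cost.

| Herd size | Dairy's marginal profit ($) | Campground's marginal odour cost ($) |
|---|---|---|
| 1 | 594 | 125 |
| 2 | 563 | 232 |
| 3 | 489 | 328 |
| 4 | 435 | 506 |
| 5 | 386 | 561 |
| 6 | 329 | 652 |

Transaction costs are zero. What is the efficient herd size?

Bargaining reaches the level where marginal profit last exceeds marginal odour cost.
That holds through level 3 (489 ≥ 328) but not at 4 (435 < 506).

3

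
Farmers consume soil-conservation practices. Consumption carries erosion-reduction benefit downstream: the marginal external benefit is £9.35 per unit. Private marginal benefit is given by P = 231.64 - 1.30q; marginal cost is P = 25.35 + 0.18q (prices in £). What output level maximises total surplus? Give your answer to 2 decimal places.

q* = 145.70

Social marginal benefit = demand + MEB = 240.99 - 1.30q.
Set SMB = MC: 240.99 - 1.30q = 25.35 + 0.18q → q* = 145.7027.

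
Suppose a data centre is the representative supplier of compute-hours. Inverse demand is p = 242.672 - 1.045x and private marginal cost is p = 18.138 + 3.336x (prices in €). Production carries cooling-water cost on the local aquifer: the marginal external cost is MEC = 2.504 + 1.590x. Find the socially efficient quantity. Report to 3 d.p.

x* = 37.185

Social marginal cost = private MC + MEC = 20.642 + 4.926x.
Set SMC = demand: 20.642 + 4.926x = 242.672 - 1.045x → x* = 37.1847.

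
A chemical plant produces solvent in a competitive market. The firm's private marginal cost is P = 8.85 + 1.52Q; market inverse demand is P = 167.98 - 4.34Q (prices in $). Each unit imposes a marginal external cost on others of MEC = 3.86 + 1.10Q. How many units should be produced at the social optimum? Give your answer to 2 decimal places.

Social marginal cost = private MC + MEC = 12.71 + 2.62Q.
Set SMC = demand: 12.71 + 2.62Q = 167.98 - 4.34Q → Q* = 22.3089.

Q* = 22.31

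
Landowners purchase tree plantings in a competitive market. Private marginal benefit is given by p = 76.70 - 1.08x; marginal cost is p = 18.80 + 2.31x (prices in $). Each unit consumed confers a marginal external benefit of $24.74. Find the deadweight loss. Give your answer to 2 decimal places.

DWL = $90.28

Market equilibrium (private): 18.80 + 2.31x = 76.70 - 1.08x → x_m = 17.0796.
Social marginal benefit = demand + MEB = 101.44 - 1.08x.
Set SMB = MC: 101.44 - 1.08x = 18.80 + 2.31x → x* = 24.3776.
The welfare-loss triangle has base |x_m − x*| and height MEB(x_m) (the vertical gap between SMB and MC is zero at x* and MEB at x_m).
DWL = ½ × 7.2980 × 24.7400 = 90.2763.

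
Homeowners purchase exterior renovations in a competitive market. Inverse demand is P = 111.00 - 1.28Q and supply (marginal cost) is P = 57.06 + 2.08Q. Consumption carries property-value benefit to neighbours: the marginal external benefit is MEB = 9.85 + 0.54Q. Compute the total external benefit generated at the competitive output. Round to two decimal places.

227.71

Market equilibrium (private): 57.06 + 2.08Q = 111.00 - 1.28Q → Q_m = 16.0536.
Total external benefit = ∫₀^{Q_m} (9.85 + 0.54Q) dQ = 9.85×16.0536 + ½×0.54×16.0536² = 227.7118.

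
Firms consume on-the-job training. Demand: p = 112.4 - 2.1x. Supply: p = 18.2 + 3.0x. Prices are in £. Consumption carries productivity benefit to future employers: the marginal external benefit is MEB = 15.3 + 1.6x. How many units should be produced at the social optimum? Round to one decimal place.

Social marginal benefit = demand + MEB = 127.7 - 0.5x.
Set SMB = MC: 127.7 - 0.5x = 18.2 + 3.0x → x* = 31.2857.

x* = 31.3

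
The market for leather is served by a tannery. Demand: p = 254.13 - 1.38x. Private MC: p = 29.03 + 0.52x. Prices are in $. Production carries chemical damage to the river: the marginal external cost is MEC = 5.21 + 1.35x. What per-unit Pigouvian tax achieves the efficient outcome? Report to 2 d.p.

tax = $96.55 per unit

Social marginal cost = private MC + MEC = 34.24 + 1.87x.
Set SMC = demand: 34.24 + 1.87x = 254.13 - 1.38x → x* = 67.6585.
The Pigouvian tax equals MEC at x*: 5.21 + 1.35×67.6585 = 96.5490.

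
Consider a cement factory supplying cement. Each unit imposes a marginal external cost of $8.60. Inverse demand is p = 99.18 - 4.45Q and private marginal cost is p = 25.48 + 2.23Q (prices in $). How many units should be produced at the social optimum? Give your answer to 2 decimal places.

Social marginal cost = private MC + MEC = 34.08 + 2.23Q.
Set SMC = demand: 34.08 + 2.23Q = 99.18 - 4.45Q → Q* = 9.7455.

Q* = 9.75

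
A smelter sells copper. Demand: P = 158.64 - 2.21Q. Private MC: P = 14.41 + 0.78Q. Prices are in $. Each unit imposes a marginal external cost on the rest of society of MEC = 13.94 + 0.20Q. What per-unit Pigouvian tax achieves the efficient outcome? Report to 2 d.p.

tax = $22.11 per unit

Social marginal cost = private MC + MEC = 28.35 + 0.98Q.
Set SMC = demand: 28.35 + 0.98Q = 158.64 - 2.21Q → Q* = 40.8433.
The Pigouvian tax equals MEC at Q*: 13.94 + 0.20×40.8433 = 22.1087.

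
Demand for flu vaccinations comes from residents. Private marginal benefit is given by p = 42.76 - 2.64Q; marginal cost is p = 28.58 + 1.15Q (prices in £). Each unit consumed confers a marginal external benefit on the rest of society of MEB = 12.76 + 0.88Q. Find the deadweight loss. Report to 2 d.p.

DWL = £44.28

Market equilibrium (private): 28.58 + 1.15Q = 42.76 - 2.64Q → Q_m = 3.7414.
Social marginal benefit = demand + MEB = 55.52 - 1.76Q.
Set SMB = MC: 55.52 - 1.76Q = 28.58 + 1.15Q → Q* = 9.2577.
Between Q* and Q_m the wedge SMB − MC runs linearly from 0 to MEB(Q_m), so the loss is a triangle.
DWL = ½ × 5.5163 × 16.0525 = 44.2752.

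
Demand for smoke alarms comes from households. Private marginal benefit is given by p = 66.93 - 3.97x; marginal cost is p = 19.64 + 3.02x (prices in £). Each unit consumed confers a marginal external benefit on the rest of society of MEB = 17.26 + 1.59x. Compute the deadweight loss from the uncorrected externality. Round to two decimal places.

Market equilibrium (private): 19.64 + 3.02x = 66.93 - 3.97x → x_m = 6.7654.
Social marginal benefit = demand + MEB = 84.19 - 2.38x.
Set SMB = MC: 84.19 - 2.38x = 19.64 + 3.02x → x* = 11.9537.
Between x* and x_m the wedge SMB − MC runs linearly from 0 to MEB(x_m), so the loss is a triangle.
DWL = ½ × 5.1883 × 28.0170 = 72.6803.

DWL = £72.68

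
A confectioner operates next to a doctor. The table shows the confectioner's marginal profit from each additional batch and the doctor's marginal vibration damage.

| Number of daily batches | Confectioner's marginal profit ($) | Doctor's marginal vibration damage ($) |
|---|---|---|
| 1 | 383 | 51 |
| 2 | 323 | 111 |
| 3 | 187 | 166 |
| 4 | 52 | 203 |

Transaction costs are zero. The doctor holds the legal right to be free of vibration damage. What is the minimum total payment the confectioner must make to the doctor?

$328

Efficient level: marginal profit ≥ marginal vibration damage through level 3, so k* = 3.
With the doctor holding the right, the confectioner must at least compensate total damage at k*: 51 + 111 + 166 = 328.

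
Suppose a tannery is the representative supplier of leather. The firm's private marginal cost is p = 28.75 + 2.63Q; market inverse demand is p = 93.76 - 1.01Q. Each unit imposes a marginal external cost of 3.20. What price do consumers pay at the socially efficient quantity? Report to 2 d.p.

P = 76.61

Social marginal cost = private MC + MEC = 31.95 + 2.63Q.
Set SMC = demand: 31.95 + 2.63Q = 93.76 - 1.01Q → Q* = 16.9808.
Consumer price on the demand curve at Q*: 93.76 − 1.01×16.9808 = 76.6094.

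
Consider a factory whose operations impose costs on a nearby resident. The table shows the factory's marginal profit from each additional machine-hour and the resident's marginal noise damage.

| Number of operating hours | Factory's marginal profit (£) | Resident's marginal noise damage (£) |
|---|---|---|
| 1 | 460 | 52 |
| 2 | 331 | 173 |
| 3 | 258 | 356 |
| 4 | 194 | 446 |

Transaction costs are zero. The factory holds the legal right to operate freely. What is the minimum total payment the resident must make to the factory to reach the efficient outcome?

£452

Left alone the factory would choose level 4 (marginal profit stays positive).
Efficient level: k* = 2 (marginal profit ≥ marginal noise damage through 2).
The resident must at least cover the factory's forgone profit from cutting 4→2: 258 + 194 = 452.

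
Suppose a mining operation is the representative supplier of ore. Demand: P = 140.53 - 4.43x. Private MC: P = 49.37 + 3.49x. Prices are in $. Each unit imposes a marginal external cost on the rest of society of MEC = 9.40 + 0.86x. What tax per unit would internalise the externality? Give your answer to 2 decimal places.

Social marginal cost = private MC + MEC = 58.77 + 4.35x.
Set SMC = demand: 58.77 + 4.35x = 140.53 - 4.43x → x* = 9.3121.
The Pigouvian tax equals MEC at x*: 9.40 + 0.86×9.3121 = 17.4084.

tax = $17.41 per unit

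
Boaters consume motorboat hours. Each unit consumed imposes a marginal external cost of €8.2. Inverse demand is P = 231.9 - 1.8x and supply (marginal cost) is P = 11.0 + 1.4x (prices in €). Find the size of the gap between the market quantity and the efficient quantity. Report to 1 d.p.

Market equilibrium (private): 11.0 + 1.4x = 231.9 - 1.8x → x_m = 69.0313.
Social marginal benefit = demand − MEC = 223.7 - 1.8x.
Set SMB = MC: 223.7 - 1.8x = 11.0 + 1.4x → x* = 66.4688.
Gap = |69.0313 − 66.4688| = 2.5625.

2.6 units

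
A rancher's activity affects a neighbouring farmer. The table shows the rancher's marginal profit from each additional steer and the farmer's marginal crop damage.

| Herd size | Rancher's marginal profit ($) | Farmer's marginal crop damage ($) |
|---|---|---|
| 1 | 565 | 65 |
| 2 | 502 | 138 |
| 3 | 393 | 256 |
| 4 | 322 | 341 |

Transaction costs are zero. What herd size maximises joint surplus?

Bargaining reaches the level where marginal profit last exceeds marginal crop damage.
That holds through level 3 (393 ≥ 256) but not at 4 (322 < 341).

3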